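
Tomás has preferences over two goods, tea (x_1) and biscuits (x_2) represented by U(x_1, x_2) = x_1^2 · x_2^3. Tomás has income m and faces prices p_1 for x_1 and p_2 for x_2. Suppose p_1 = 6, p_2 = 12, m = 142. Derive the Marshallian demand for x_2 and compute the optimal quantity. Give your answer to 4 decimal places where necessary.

At p_1=6, p_2=12, m=142: x_2* = 0.6·142/12 = 7.1.

x_2* = 7.1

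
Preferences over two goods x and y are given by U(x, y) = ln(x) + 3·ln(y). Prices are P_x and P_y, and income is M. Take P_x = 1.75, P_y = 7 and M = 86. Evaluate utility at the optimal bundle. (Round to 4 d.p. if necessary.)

V = 9.1707

Tangency: MRS = (1/3)·y/x = P_x/P_y.
Rearranging, P_y·y = 3·P_x·x. Substituting into the budget gives P_x·x·(1 + 3) = M.
Demand: x*(P_x,P_y,M) = 0.25·M/P_x and y* = 0.75·M/P_y.
At P_x=1.75, P_y=7, M=86: x* = 0.25·86/1.75 = 12.2857, y* = 9.2143.
Utility at the optimum: U(12.2857, 9.2143) = 9.1707.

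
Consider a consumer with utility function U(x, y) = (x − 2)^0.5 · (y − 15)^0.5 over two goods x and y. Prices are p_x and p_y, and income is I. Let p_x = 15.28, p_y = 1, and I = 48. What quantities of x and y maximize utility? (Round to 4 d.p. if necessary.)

x* = 2.0798, y* = 16.22

This is Cobb-Douglas in (x−2, y−15): tangency gives 0.5·p_y·(y−15) = 0.5·p_x·(x−2).
Substituting into the budget: x* = 2 + 0.5·(I − 2·p_x − 15·p_y)/p_x, and y* = 15 + 0.5·(…)/p_y.
Discretionary income = 48 − 2·15.28 − 15·1 = 2.44; x* = 2 + 0.5·2.44/15.28 = 2.0798; y* = 15 + 0.5·2.44/1 = 16.22.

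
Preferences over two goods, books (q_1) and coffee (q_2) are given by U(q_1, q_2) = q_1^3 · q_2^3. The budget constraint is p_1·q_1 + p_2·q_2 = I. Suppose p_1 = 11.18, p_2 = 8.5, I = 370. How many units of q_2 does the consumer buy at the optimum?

The MRS is q_2/q_1. Set MRS = p_1/p_2.
Rearranging, p_2·q_2 = p_1·q_1. Substituting into the budget gives p_1·q_1·(1 + 1) = I.
Demand: q_1*(p_1,p_2,I) = 0.5·I/p_1 and q_2* = 0.5·I/p_2.
At p_1=11.18, p_2=8.5, I=370: q_2* = 0.5·370/8.5 = 21.7647.

q_2* = 21.7647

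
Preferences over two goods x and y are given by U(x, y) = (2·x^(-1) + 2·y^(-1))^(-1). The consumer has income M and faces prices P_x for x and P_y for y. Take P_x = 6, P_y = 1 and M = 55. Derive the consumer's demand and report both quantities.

x* = 6.5093, y* = 15.9444

From the CES first-order condition, (y/x)^(2) = P_x/P_y.
Hence y/x = (P_x/P_y)^(1/(2)), i.e. raised to the 0.5 power.
Substitute y = (y/x)·x into the budget: x* = M/(P_x + P_y·(y/x)).
Numerically y/x = 2.44949, so x* = 55/(6 + 1·2.44949) = 6.5093 and y* = 2.44949·6.5093 = 15.9444.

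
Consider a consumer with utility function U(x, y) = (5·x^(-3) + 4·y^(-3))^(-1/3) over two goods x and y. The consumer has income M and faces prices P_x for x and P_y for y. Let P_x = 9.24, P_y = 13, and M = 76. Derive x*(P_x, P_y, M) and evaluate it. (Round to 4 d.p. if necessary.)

x* = 3.7021

Substitute y = (y/x)·x into the budget: x* = M/(P_x + P_y·(y/x)).
Numerically y/x = 0.86837, so x* = 76/(9.24 + 13·0.86837) = 3.7021.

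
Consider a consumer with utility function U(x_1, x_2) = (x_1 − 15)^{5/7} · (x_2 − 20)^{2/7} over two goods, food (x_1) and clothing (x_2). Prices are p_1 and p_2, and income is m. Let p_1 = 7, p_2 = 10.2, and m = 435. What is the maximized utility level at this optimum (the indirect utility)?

This is Cobb-Douglas in (x_1−15, x_2−20): tangency gives 5/7·p_2·(x_2−20) = 2/7·p_1·(x_1−15).
After buying the subsistence bundle (15, 20), a share 5/7 of the remaining income goes to x_1: x_1* = 15 + 5/7·(m − 15p_1 − 20p_2)/p_1.
Discretionary income = 435 − 15·7 − 20·10.2 = 126; x_1* = 15 + 5/7·126/7 = 27.8571; x_2* = 20 + 2/7·126/10.2 = 23.5294.
Utility at the optimum: U(27.8571, 23.5294) = 8.8865.

V = 8.8865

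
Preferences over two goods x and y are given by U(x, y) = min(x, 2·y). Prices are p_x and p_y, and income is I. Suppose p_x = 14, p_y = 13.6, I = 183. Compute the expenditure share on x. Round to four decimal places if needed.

Here 2·14 + 13.6 = 41.6, giving x* = 8.7981 and y* = 4.399.
Expenditure on x: 14·8.7981 = 123.1731; share = 0.6731.

share on x = 0.6731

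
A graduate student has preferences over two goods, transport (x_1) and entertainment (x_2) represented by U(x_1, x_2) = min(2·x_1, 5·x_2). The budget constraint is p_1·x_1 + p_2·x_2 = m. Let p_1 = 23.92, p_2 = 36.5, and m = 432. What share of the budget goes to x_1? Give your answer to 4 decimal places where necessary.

share on x_1 = 0.621

With perfect complements, no substitution: consume in ratio x_1:x_2 = 5:2.
Budget: p_1·x_1 + p_2·(2/5)·x_1 = m, so (5·p_1 + 2·p_2)·x_1 = 5·m.
Demand: x_1*(p_1,p_2,m) = 5·m/(5·p_1 + 2·p_2), x_2* = 2·m/(5·p_1 + 2·p_2).
Here 5·23.92 + 2·36.5 = 192.6, giving x_1* = 11.215 and x_2* = 4.486.
Expenditure on x_1: 23.92·11.215 = 268.2617; share = 0.621.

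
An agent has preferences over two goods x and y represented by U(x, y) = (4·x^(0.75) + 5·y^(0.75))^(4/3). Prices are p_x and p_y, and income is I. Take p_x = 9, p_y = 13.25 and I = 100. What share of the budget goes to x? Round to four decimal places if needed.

share on x = 0.5665

MU_x ∝ 4·x^(-0.25), MU_y ∝ 5·y^(-0.25), so MRS = (4/5)·(y/x)^(0.25) = p_x/p_y.
Solve for the ratio: y/x = [(5/4)·p_x/p_y]^(4).
Substitute y = (y/x)·x into the budget: x* = I/(p_x + p_y·(y/x)).
Numerically y/x = 0.519693, so x* = 100/(9 + 13.25·0.519693) = 6.2949 and y* = 0.519693·6.2949 = 3.2714.
Expenditure on x: 9·6.2949 = 56.6539; share = 0.5665.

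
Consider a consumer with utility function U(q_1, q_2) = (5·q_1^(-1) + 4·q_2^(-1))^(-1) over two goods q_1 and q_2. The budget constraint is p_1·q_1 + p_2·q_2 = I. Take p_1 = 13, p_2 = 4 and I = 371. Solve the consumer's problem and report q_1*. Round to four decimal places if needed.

q_1* = 19.0747

Substitute q_2 = (q_2/q_1)·q_1 into the budget: q_1* = I/(p_1 + p_2·(q_2/q_1)).
Numerically q_2/q_1 = 1.612452, so q_1* = 371/(13 + 4·1.612452) = 19.0747.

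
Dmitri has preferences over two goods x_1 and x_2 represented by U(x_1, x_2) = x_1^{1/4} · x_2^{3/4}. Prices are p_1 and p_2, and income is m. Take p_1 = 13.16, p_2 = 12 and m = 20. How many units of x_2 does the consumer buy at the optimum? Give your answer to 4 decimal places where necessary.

Demand: x_1*(p_1,p_2,m) = 0.25·m/p_1 and x_2* = 0.75·m/p_2.
At p_1=13.16, p_2=12, m=20: x_2* = 0.75·20/12 = 1.25.

x_2* = 1.25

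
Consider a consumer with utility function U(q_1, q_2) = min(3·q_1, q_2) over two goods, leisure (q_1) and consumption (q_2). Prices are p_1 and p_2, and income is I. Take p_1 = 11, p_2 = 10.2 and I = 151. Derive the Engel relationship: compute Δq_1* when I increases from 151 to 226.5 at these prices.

Δq_1* = 1.8149

Here 11 + 3·10.2 = 41.6, giving q_1* = 3.6298.
At I' = 226.5: q_1* = 5.4447. Change: 5.4447 − 3.6298 = 1.8149.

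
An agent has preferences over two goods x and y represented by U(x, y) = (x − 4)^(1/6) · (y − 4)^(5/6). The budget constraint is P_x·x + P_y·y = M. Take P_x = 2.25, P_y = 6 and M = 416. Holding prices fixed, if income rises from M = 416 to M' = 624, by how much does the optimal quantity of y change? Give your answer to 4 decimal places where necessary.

Δy* = 28.8889

Let x' = x−4, y' = y−4. MRS = (1/5)·y'/x' = P_x/P_y.
Substituting into the budget: x* = 4 + 1/6·(M − 4·P_x − 4·P_y)/P_x, and y* = 4 + 5/6·(…)/P_y.
Discretionary income = 416 − 4·2.25 − 4·6 = 383; y* = 4 + 5/6·383/6 = 57.1944.
At M' = 624: y* = 86.0833. Change: 86.0833 − 57.1944 = 28.8889.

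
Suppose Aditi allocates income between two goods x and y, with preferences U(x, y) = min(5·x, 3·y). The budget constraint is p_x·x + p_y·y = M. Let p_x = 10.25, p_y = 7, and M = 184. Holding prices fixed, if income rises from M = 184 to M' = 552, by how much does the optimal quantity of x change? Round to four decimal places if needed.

Δx* = 16.7909

With perfect complements, no substitution: consume in ratio x:y = 3:5.
Budget: p_x·x + p_y·(5/3)·x = M, so (3·p_x + 5·p_y)·x = 3·M.
Demand: x*(p_x,p_y,M) = 3·M/(3·p_x + 5·p_y), y* = 5·M/(3·p_x + 5·p_y).
Here 3·10.25 + 5·7 = 65.75, giving x* = 8.3954.
At M' = 552: x* = 25.1863. Change: 25.1863 − 8.3954 = 16.7909.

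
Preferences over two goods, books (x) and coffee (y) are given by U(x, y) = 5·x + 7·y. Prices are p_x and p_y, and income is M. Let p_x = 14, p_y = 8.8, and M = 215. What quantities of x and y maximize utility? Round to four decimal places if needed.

Linear utility — the consumer picks whichever good has higher MU/price: 5/14 = 0.3571 vs 7/8.8 = 0.7955.
y gives more utility per dollar, so spend all income on y: y* = M/p_y, x* = 0.
Numerically: x* = 0, y* = 24.4318.

x* = 0, y* = 24.4318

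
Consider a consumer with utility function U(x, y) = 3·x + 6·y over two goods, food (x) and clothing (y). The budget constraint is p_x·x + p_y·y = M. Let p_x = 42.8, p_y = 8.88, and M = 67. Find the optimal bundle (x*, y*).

x* = 0, y* = 7.545

Linear utility — the consumer picks whichever good has higher MU/price: 3/42.8 = 0.0701 vs 6/8.88 = 0.6757.
y gives more utility per dollar, so spend all income on y: y* = M/p_y, x* = 0.
Numerically: x* = 0, y* = 7.545.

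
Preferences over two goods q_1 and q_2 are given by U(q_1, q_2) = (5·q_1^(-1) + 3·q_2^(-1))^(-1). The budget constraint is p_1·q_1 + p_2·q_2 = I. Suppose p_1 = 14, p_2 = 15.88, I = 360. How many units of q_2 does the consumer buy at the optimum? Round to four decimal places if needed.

q_2* = 10.2479

MU_q_1 ∝ 5·q_1^(-2), MU_q_2 ∝ 3·q_2^(-2), so MRS = (5/3)·(q_2/q_1)^(2) = p_1/p_2.
Solve for the ratio: q_2/q_1 = [(3/5)·p_1/p_2]^(0.5).
With the ratio pinned down, the budget gives q_1* = I/(p_1 + p_2·(q_2/q_1)) and q_2* = (q_2/q_1)·q_1*.
Numerically q_2/q_1 = 0.727301, so q_1* = 360/(14 + 15.88·0.727301) = 14.0903 and q_2* = 0.727301·14.0903 = 10.2479.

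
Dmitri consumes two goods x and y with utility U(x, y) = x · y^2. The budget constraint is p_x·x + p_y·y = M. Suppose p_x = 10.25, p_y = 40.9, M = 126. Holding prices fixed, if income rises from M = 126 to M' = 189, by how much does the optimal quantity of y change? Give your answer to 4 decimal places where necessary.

Δy* = 1.0269

Tangency: MRS = (1/2)·y/x = p_x/p_y.
So p_y·y = 2·p_x·x; combined with the budget, a share 1/3 of income goes to x.
Demand: x*(p_x,p_y,M) = 1/3·M/p_x and y* = 2/3·M/p_y.
At p_x=10.25, p_y=40.9, M=126: y* = 2/3·126/40.9 = 2.0538.
At M' = 189: y* = 3.0807. Change: 3.0807 − 2.0538 = 1.0269.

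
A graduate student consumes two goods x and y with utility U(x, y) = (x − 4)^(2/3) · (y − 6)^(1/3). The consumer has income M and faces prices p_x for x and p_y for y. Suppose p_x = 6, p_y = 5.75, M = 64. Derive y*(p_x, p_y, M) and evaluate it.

y* = 6.3188

After buying the subsistence bundle (4, 6), a share 2/3 of the remaining income goes to x: x* = 4 + 2/3·(M − 4p_x − 6p_y)/p_x.
Discretionary income = 64 − 4·6 − 6·5.75 = 5.5; y* = 6 + 1/3·5.5/5.75 = 6.3188.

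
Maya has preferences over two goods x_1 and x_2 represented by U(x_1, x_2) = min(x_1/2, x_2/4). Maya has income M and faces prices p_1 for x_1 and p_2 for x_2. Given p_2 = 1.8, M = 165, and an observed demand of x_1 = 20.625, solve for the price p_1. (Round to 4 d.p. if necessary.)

p_1 = 4.4

Leontief preferences: the optimum is at the kink where x_1/2 = x_2/4, i.e. x_2 = 2·x_1.
Budget: p_1·x_1 + p_2·2·x_1 = M, so (2·p_1 + 4·p_2)·x_1 = 2·M.
Demand: x_1*(p_1,p_2,M) = 2·M/(2·p_1 + 4·p_2), x_2* = 4·M/(2·p_1 + 4·p_2).
Set x_1* = 20.625 in the demand function and solve for p_1: p_1 = 4.4.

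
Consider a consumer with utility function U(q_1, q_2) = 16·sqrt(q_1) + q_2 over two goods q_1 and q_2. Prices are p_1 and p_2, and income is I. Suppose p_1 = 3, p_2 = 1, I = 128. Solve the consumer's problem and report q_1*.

q_1* = 7.1111

Set MRS = p_1/p_2: 8·q_1^(−1/2) = p_1/p_2.
Solve: √q_1 = 8·p_2/p_1, so q_1*(p_1,p_2) = (8·p_2/p_1)², and q_2* = (I − p_1·q_1*)/p_2.
Plugging in: q_1* = (8·1/3)² = 7.1111.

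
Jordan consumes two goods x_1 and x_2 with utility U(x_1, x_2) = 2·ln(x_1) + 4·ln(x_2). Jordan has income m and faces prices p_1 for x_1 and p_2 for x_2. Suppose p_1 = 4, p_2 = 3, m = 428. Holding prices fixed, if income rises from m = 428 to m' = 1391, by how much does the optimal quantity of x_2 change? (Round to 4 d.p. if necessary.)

Tangency: MRS = (1/2)·x_2/x_1 = p_1/p_2.
So 2·p_2·x_2 = 4·p_1·x_1; combined with the budget, a share 1/3 of income goes to x_1.
Demand: x_1*(p_1,p_2,m) = 1/3·m/p_1 and x_2* = 2/3·m/p_2.
At p_1=4, p_2=3, m=428: x_2* = 2/3·428/3 = 95.1111.
At m' = 1391: x_2* = 309.1111. Change: 309.1111 − 95.1111 = 214.

Δx_2* = 214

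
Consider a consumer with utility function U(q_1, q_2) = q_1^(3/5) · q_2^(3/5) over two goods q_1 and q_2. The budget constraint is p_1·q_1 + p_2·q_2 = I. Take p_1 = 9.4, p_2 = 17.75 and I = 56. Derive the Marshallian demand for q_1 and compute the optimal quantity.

q_1* = 2.9787

MU_q_1/MU_q_2 = (0.6·q_2)/(0.6·q_1); tangency sets this equal to p_1/p_2.
So 0.6·p_2·q_2 = 0.6·p_1·q_1; combined with the budget, a share 0.5 of income goes to q_1.
Demand: q_1*(p_1,p_2,I) = 0.5·I/p_1 and q_2* = 0.5·I/p_2.
At p_1=9.4, p_2=17.75, I=56: q_1* = 0.5·56/9.4 = 2.9787.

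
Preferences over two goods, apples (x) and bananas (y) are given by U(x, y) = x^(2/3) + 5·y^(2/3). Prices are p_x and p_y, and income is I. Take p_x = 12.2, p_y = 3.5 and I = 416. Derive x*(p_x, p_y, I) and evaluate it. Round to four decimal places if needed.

From the CES first-order condition, (1/5)·(y/x)^(1/3) = p_x/p_y.
Solve for the ratio: y/x = [5·p_x/p_y]^(3).
With the ratio pinned down, the budget gives x* = I/(p_x + p_y·(y/x)) and y* = (y/x)·x*.
Numerically y/x = 5294.017493, so x* = 416/(12.2 + 3.5·5294.017493) = 0.0224.

x* = 0.0224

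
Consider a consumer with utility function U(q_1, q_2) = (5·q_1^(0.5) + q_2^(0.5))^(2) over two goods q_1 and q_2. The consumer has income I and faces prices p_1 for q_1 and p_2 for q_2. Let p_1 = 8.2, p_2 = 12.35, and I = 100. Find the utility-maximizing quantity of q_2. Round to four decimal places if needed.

Numerically q_2/q_1 = 0.017634, so q_1* = 100/(8.2 + 12.35·0.017634) = 11.8796 and q_2* = 0.017634·11.8796 = 0.2095.

q_2* = 0.2095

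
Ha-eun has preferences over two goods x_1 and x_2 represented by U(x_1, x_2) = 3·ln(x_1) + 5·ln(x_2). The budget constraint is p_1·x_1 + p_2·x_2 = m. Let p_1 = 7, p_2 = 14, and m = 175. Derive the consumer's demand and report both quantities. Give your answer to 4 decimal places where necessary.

x_1* = 9.375, x_2* = 7.8125

The MRS is (3/5)·x_2/x_1. Set MRS = p_1/p_2.
So 3·p_2·x_2 = 5·p_1·x_1; combined with the budget, a share 0.375 of income goes to x_1.
Demand: x_1*(p_1,p_2,m) = 0.375·m/p_1 and x_2* = 0.625·m/p_2.
At p_1=7, p_2=14, m=175: x_1* = 0.375·175/7 = 9.375, x_2* = 7.8125.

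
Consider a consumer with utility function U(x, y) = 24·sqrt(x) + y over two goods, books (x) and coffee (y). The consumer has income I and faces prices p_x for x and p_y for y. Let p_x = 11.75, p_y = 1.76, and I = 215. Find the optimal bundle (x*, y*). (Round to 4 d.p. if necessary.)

MU_x = 12/√x, MU_y = 1. Tangency: 12/√x = p_x/p_y.
Solve: √x = 12·p_y/p_x, so x*(p_x,p_y) = (12·p_y/p_x)², and y* = (I − p_x·x*)/p_y.
Plugging in: x* = (12·1.76/11.75)² = 3.2308, y* = 100.5897.

x* = 3.2308, y* = 100.5897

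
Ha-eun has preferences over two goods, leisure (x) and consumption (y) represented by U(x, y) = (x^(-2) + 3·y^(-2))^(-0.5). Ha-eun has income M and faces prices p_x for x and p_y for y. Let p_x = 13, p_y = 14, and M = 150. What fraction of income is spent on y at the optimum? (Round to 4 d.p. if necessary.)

share on y = 0.6024

MRS = MU_x/MU_y = (1/3)·(y/x)^(3). Set equal to p_x/p_y.
Solve for the ratio: y/x = [3·p_x/p_y]^(1/3).
Substitute y = (y/x)·x into the budget: x* = M/(p_x + p_y·(y/x)).
Numerically y/x = 1.407059, so x* = 150/(13 + 14·1.407059) = 4.5873 and y* = 1.407059·4.5873 = 6.4546.
Expenditure on y: 14·6.4546 = 90.3648; share = 0.6024.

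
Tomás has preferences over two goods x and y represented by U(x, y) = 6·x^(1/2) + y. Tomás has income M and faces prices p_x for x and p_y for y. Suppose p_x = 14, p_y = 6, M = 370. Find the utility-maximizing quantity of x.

x* = 1.6531

Set MRS = p_x/p_y: 3·x^(−1/2) = p_x/p_y.
Thus x* = (3·p_y/p_x)² — independent of M — with the rest of income spent on y.
Plugging in: x* = (3·6/14)² = 1.6531.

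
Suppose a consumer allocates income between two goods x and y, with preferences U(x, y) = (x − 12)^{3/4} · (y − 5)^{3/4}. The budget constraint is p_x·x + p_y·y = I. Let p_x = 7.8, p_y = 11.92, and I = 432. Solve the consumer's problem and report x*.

x* = 29.8718

Substituting into the budget: x* = 12 + 0.5·(I − 12·p_x − 5·p_y)/p_x, and y* = 5 + 0.5·(…)/p_y.
Discretionary income = 432 − 12·7.8 − 5·11.92 = 278.8; x* = 12 + 0.5·278.8/7.8 = 29.8718.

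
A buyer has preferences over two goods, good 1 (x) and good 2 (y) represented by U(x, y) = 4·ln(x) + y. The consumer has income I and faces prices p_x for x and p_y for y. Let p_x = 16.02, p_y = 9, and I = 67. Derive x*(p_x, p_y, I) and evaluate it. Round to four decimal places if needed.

x* = 2.2472

Set MRS = p_x/p_y: (4/x)/1 = p_x/p_y.
So x*(p_x,p_y) = 4·p_y/p_x, independent of income; and y* = (I − 4·p_y)/p_y.
At the given prices: x* = 4·9/16.02 = 2.2472.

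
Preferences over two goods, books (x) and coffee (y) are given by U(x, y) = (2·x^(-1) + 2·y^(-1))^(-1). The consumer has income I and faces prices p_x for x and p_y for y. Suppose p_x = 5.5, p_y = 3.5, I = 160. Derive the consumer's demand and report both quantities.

x* = 16.1821, y* = 20.2853

Substitute y = (y/x)·x into the budget: x* = I/(p_x + p_y·(y/x)).
Numerically y/x = 1.253566, so x* = 160/(5.5 + 3.5·1.253566) = 16.1821 and y* = 1.253566·16.1821 = 20.2853.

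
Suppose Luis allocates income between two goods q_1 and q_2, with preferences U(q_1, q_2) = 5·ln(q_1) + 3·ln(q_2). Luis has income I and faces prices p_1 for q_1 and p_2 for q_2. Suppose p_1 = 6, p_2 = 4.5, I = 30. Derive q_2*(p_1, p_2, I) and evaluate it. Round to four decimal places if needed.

q_2* = 2.5

Demand: q_1*(p_1,p_2,I) = 0.625·I/p_1 and q_2* = 0.375·I/p_2.
At p_1=6, p_2=4.5, I=30: q_2* = 0.375·30/4.5 = 2.5.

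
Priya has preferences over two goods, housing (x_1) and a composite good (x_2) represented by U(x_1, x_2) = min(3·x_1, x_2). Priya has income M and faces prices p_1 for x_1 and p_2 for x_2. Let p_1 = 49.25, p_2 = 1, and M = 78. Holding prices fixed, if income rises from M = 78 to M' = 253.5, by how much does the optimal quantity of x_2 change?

Demand: x_1*(p_1,p_2,M) = M/(p_1 + 3·p_2), x_2* = 3·M/(p_1 + 3·p_2).
Here 49.25 + 3·1 = 52.25, giving x_2* = 4.4785.
At M' = 253.5: x_2* = 14.555. Change: 14.555 − 4.4785 = 10.0766.

Δx_2* = 10.0766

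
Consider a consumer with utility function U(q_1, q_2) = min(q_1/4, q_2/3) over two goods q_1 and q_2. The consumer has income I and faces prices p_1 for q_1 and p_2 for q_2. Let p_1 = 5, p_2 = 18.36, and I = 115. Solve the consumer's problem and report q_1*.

q_1* = 6.1268

Demand: q_1*(p_1,p_2,I) = 4·I/(4·p_1 + 3·p_2), q_2* = 3·I/(4·p_1 + 3·p_2).
Here 4·5 + 3·18.36 = 75.08, giving q_1* = 6.1268.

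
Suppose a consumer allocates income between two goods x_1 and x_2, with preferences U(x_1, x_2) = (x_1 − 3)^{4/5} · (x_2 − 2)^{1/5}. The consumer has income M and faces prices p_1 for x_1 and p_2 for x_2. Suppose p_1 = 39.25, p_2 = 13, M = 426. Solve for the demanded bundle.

This is Cobb-Douglas in (x_1−3, x_2−2): tangency gives 0.8·p_2·(x_2−2) = 0.2·p_1·(x_1−3).
Substituting into the budget: x_1* = 3 + 0.8·(M − 3·p_1 − 2·p_2)/p_1, and x_2* = 2 + 0.2·(…)/p_2.
Discretionary income = 426 − 3·39.25 − 2·13 = 282.25; x_1* = 3 + 0.8·282.25/39.25 = 8.7529; x_2* = 2 + 0.2·282.25/13 = 6.3423.

x_1* = 8.7529, x_2* = 6.3423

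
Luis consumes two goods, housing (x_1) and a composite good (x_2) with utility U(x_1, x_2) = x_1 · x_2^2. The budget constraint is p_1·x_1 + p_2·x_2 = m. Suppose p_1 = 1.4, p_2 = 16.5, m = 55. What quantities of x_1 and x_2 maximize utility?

x_1* = 13.0952, x_2* = 2.2222

Tangency: MRS = (1/2)·x_2/x_1 = p_1/p_2.
So p_2·x_2 = 2·p_1·x_1; combined with the budget, a share 1/3 of income goes to x_1.
Demand: x_1*(p_1,p_2,m) = 1/3·m/p_1 and x_2* = 2/3·m/p_2.
At p_1=1.4, p_2=16.5, m=55: x_1* = 1/3·55/1.4 = 13.0952, x_2* = 2.2222.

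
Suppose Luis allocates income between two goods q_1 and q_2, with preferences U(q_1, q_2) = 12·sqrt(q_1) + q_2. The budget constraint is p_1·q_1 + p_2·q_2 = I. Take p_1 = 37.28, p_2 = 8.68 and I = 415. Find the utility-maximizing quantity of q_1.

q_1* = 1.9516

Utility is quasi-linear in q_2; the FOC for q_1 is 6/√q_1 = p_1/p_2.
Solve: √q_1 = 6·p_2/p_1, so q_1*(p_1,p_2) = (6·p_2/p_1)², and q_2* = (I − p_1·q_1*)/p_2.
Plugging in: q_1* = (6·8.68/37.28)² = 1.9516.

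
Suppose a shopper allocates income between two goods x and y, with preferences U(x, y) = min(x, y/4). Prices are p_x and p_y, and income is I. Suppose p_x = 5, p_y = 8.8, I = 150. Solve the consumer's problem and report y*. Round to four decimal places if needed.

y* = 14.9254

Leontief preferences: the optimum is at the kink where x/1 = y/4, i.e. y = 4·x.
Budget: p_x·x + p_y·4·x = I, so (p_x + 4·p_y)·x = I.
Demand: x*(p_x,p_y,I) = I/(p_x + 4·p_y), y* = 4·I/(p_x + 4·p_y).
Here 5 + 4·8.8 = 40.2, giving y* = 14.9254.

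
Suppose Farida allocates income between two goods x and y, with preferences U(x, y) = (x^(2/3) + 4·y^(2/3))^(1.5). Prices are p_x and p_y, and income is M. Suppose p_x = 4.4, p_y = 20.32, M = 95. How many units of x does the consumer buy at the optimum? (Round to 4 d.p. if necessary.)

MRS = MU_x/MU_y = (1/4)·(y/x)^(1/3). Set equal to p_x/p_y.
Hence y/x = (4·p_x/p_y)^(1/(1/3)), i.e. raised to the 3 power.
With the ratio pinned down, the budget gives x* = M/(p_x + p_y·(y/x)) and y* = (y/x)·x*.
Numerically y/x = 0.649781, so x* = 95/(4.4 + 20.32·0.649781) = 5.3966.

x* = 5.3966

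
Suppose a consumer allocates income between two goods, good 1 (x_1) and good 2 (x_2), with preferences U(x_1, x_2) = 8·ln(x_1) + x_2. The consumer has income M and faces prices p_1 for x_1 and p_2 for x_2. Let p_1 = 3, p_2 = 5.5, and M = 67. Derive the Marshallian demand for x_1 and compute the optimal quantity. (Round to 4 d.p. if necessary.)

x_1* = 14.6667

Set MRS = p_1/p_2: (8/x_1)/1 = p_1/p_2.
So x_1*(p_1,p_2) = 8·p_2/p_1, independent of income; and x_2* = (M − 8·p_2)/p_2.
At the given prices: x_1* = 8·5.5/3 = 14.6667.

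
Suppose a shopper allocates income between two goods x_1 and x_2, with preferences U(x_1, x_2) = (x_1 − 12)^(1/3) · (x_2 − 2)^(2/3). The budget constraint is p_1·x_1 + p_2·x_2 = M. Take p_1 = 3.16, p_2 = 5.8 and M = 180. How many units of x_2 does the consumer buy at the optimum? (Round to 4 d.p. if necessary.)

Discretionary income = 180 − 12·3.16 − 2·5.8 = 130.48; x_2* = 2 + 2/3·130.48/5.8 = 16.9977.

x_2* = 16.9977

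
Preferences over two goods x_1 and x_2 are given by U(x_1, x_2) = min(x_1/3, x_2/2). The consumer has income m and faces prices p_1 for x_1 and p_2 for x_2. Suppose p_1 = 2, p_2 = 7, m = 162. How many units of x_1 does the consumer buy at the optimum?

With perfect complements, no substitution: consume in ratio x_1:x_2 = 3:2.
Budget: p_1·x_1 + p_2·(2/3)·x_1 = m, so (3·p_1 + 2·p_2)·x_1 = 3·m.
Demand: x_1*(p_1,p_2,m) = 3·m/(3·p_1 + 2·p_2), x_2* = 2·m/(3·p_1 + 2·p_2).
Here 3·2 + 2·7 = 20, giving x_1* = 24.3.

x_1* = 24.3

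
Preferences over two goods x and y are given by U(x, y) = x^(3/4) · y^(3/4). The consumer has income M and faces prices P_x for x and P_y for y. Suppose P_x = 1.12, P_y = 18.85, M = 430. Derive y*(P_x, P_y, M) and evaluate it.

Tangency: MRS = y/x = P_x/P_y.
Rearranging, P_y·y = P_x·x. Substituting into the budget gives P_x·x·(1 + 1) = M.
Demand: x*(P_x,P_y,M) = 0.5·M/P_x and y* = 0.5·M/P_y.
At P_x=1.12, P_y=18.85, M=430: y* = 0.5·430/18.85 = 11.4058.

y* = 11.4058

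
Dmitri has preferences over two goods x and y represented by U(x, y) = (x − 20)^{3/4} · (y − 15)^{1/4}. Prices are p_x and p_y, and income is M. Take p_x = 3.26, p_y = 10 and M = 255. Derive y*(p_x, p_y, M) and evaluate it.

MRS = 3·(y−15)/(x−20). Tangency with p_x/p_y gives y−15 = (1/3)·(p_x/p_y)·(x−20).
Substituting into the budget: x* = 20 + 0.75·(M − 20·p_x − 15·p_y)/p_x, and y* = 15 + 0.25·(…)/p_y.
Discretionary income = 255 − 20·3.26 − 15·10 = 39.8; y* = 15 + 0.25·39.8/10 = 15.995.

y* = 15.995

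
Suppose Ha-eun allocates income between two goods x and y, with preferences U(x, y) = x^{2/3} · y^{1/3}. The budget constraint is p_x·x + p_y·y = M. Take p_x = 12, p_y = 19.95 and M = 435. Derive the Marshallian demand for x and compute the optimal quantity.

x* = 24.1667

The MRS is 2·y/x. Set MRS = p_x/p_y.
So 2/3·p_y·y = 1/3·p_x·x; combined with the budget, a share 2/3 of income goes to x.
Demand: x*(p_x,p_y,M) = 2/3·M/p_x and y* = 1/3·M/p_y.
At p_x=12, p_y=19.95, M=435: x* = 2/3·435/12 = 24.1667.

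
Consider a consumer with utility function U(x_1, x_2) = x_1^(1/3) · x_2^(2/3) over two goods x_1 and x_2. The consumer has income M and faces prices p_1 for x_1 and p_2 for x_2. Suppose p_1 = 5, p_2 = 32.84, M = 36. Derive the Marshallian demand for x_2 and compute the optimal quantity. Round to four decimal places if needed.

x_2* = 0.7308

The MRS is (1/2)·x_2/x_1. Set MRS = p_1/p_2.
Rearranging, p_2·x_2 = 2·p_1·x_1. Substituting into the budget gives p_1·x_1·(1 + 2) = M.
Demand: x_1*(p_1,p_2,M) = 1/3·M/p_1 and x_2* = 2/3·M/p_2.
At p_1=5, p_2=32.84, M=36: x_2* = 2/3·36/32.84 = 0.7308.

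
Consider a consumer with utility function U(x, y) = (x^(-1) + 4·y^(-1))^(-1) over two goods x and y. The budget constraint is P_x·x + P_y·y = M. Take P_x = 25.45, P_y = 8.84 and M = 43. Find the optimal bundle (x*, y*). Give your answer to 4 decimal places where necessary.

Substitute y = (y/x)·x into the budget: x* = M/(P_x + P_y·(y/x)).
Numerically y/x = 3.393499, so x* = 43/(25.45 + 8.84·3.393499) = 0.7755 and y* = 3.393499·0.7755 = 2.6316.

x* = 0.7755, y* = 2.6316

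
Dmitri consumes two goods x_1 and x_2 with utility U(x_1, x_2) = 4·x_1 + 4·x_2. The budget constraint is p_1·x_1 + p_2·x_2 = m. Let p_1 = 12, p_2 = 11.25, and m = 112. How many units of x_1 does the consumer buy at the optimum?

x_2 gives more utility per dollar, so spend all income on x_2: x_2* = m/p_2, x_1* = 0.
Numerically: x_1* = 0, x_2* = 9.9556.

x_1* = 0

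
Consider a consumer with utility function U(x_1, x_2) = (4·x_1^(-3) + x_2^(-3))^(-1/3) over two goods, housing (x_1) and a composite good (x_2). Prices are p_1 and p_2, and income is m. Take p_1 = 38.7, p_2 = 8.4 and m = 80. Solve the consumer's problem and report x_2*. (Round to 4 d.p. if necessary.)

From the CES first-order condition, 4·(x_2/x_1)^(4) = p_1/p_2.
Solve for the ratio: x_2/x_1 = [(1/4)·p_1/p_2]^(0.25).
Substitute x_2 = (x_2/x_1)·x_1 into the budget: x_1* = m/(p_1 + p_2·(x_2/x_1)).
Numerically x_2/x_1 = 1.03596, so x_1* = 80/(38.7 + 8.4·1.03596) = 1.6877 and x_2* = 1.03596·1.6877 = 1.7484.

x_2* = 1.7484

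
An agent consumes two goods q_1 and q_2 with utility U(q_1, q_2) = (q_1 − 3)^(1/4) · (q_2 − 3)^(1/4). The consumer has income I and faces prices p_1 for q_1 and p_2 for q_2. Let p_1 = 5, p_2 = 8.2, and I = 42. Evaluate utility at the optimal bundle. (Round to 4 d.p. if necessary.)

V = 0.4329

After buying the subsistence bundle (3, 3), a share 0.5 of the remaining income goes to q_1: q_1* = 3 + 0.5·(I − 3p_1 − 3p_2)/p_1.
Discretionary income = 42 − 3·5 − 3·8.2 = 2.4; q_1* = 3 + 0.5·2.4/5 = 3.24; q_2* = 3 + 0.5·2.4/8.2 = 3.1463.
Utility at the optimum: U(3.24, 3.1463) = 0.4329.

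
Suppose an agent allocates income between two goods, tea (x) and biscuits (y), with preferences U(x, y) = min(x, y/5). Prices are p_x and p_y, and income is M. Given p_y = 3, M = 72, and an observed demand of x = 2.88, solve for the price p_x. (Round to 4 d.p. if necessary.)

p_x = 10

With perfect complements, no substitution: consume in ratio x:y = 1:5.
Budget: p_x·x + p_y·5·x = M, so (p_x + 5·p_y)·x = M.
Demand: x*(p_x,p_y,M) = M/(p_x + 5·p_y), y* = 5·M/(p_x + 5·p_y).
Set x* = 2.88 in the demand function and solve for p_x: p_x = 10.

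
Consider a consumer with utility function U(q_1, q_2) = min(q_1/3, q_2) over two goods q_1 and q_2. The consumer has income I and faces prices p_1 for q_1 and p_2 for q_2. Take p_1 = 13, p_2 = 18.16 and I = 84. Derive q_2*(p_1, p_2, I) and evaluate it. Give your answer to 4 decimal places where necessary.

Demand: q_1*(p_1,p_2,I) = 3·I/(3·p_1 + p_2), q_2* = I/(3·p_1 + p_2).
Here 3·13 + 18.16 = 57.16, giving q_2* = 1.4696.

q_2* = 1.4696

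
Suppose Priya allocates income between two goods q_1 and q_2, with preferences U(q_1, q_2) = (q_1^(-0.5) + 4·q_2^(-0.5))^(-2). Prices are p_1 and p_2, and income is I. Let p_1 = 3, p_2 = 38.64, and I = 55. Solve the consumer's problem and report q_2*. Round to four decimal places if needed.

From the CES first-order condition, (1/4)·(q_2/q_1)^(1.5) = p_1/p_2.
Hence q_2/q_1 = (4·p_1/p_2)^(1/(1.5)), i.e. raised to the 2/3 power.
With the ratio pinned down, the budget gives q_1* = I/(p_1 + p_2·(q_2/q_1)) and q_2* = (q_2/q_1)·q_1*.
Numerically q_2/q_1 = 0.458595, so q_1* = 55/(3 + 38.64·0.458595) = 2.6544 and q_2* = 0.458595·2.6544 = 1.2173.

q_2* = 1.2173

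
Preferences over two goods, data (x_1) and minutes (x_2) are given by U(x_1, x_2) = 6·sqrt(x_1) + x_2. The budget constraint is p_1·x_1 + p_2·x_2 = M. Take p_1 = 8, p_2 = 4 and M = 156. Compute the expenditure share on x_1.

MU_x_1 = 3/√x_1, MU_x_2 = 1. Tangency: 3/√x_1 = p_1/p_2.
Thus x_1* = (3·p_2/p_1)² — independent of M — with the rest of income spent on x_2.
Plugging in: x_1* = (3·4/8)² = 2.25, x_2* = 34.5.
Expenditure on x_1: 8·2.25 = 18; share = 0.1154.

share on x_1 = 0.1154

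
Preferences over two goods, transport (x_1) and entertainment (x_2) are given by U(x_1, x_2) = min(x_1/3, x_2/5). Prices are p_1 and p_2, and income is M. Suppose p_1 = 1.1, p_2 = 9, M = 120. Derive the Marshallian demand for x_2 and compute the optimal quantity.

Leontief preferences: the optimum is at the kink where x_1/3 = x_2/5, i.e. x_2 = (5/3)·x_1.
Budget: p_1·x_1 + p_2·(5/3)·x_1 = M, so (3·p_1 + 5·p_2)·x_1 = 3·M.
Demand: x_1*(p_1,p_2,M) = 3·M/(3·p_1 + 5·p_2), x_2* = 5·M/(3·p_1 + 5·p_2).
Here 3·1.1 + 5·9 = 48.3, giving x_2* = 12.4224.

x_2* = 12.4224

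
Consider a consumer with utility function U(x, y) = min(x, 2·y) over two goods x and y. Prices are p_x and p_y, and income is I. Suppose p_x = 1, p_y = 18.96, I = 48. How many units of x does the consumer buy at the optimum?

x* = 4.5802

Demand: x*(p_x,p_y,I) = 2·I/(2·p_x + p_y), y* = I/(2·p_x + p_y).
Here 2·1 + 18.96 = 20.96, giving x* = 4.5802.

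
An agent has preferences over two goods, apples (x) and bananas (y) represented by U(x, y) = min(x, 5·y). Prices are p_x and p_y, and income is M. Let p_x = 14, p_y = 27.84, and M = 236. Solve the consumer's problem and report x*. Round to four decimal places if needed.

x* = 12.0605

Leontief preferences: the optimum is at the kink where x/5 = y/1, i.e. y = (1/5)·x.
Budget: p_x·x + p_y·(1/5)·x = M, so (5·p_x + p_y)·x = 5·M.
Demand: x*(p_x,p_y,M) = 5·M/(5·p_x + p_y), y* = M/(5·p_x + p_y).
Here 5·14 + 27.84 = 97.84, giving x* = 12.0605.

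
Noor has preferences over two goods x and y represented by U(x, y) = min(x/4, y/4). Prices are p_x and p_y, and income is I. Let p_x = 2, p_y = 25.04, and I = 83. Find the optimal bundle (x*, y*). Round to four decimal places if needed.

x* = 3.0695, y* = 3.0695

Here 4·2 + 4·25.04 = 108.16, giving x* = 3.0695 and y* = 3.0695.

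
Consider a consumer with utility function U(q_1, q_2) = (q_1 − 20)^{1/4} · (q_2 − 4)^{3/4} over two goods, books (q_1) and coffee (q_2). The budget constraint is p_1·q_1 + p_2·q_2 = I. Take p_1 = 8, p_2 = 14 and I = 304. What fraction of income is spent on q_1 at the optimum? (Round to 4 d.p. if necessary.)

share on q_1 = 0.5987

Let q_1' = q_1−20, q_2' = q_2−4. MRS = (1/3)·q_2'/q_1' = p_1/p_2.
Substituting into the budget: q_1* = 20 + 0.25·(I − 20·p_1 − 4·p_2)/p_1, and q_2* = 4 + 0.75·(…)/p_2.
Discretionary income = 304 − 20·8 − 4·14 = 88; q_1* = 20 + 0.25·88/8 = 22.75; q_2* = 4 + 0.75·88/14 = 8.7143.
Expenditure on q_1: 8·22.75 = 182; share = 0.5987.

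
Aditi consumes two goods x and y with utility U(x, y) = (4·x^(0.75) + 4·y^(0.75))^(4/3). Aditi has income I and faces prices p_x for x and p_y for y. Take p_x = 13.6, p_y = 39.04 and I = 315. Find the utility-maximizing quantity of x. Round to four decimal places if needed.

x* = 22.2223

MRS = MU_x/MU_y = (y/x)^(0.25). Set equal to p_x/p_y.
Hence y/x = (p_x/p_y)^(1/(0.25)), i.e. raised to the 4 power.
With the ratio pinned down, the budget gives x* = I/(p_x + p_y·(y/x)) and y* = (y/x)·x*.
Numerically y/x = 0.014727, so x* = 315/(13.6 + 39.04·0.014727) = 22.2223.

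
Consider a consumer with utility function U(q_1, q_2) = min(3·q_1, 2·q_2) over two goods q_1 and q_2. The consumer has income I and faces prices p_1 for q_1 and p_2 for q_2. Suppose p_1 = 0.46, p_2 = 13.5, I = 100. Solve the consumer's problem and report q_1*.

With perfect complements, no substitution: consume in ratio q_1:q_2 = 2:3.
Budget: p_1·q_1 + p_2·(3/2)·q_1 = I, so (2·p_1 + 3·p_2)·q_1 = 2·I.
Demand: q_1*(p_1,p_2,I) = 2·I/(2·p_1 + 3·p_2), q_2* = 3·I/(2·p_1 + 3·p_2).
Here 2·0.46 + 3·13.5 = 41.42, giving q_1* = 4.8286.

q_1* = 4.8286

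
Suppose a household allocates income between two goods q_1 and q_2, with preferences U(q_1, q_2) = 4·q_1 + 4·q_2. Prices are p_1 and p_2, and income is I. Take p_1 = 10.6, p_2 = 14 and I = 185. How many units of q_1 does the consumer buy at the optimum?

q_1 gives more utility per dollar, so spend all income on q_1: q_1* = I/p_1, q_2* = 0.
Numerically: q_1* = 17.4528, q_2* = 0.

q_1* = 17.4528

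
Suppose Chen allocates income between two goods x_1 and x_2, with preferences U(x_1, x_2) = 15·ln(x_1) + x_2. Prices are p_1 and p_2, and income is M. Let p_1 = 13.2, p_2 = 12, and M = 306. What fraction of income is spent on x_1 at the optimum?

share on x_1 = 0.5882

MU_x_1 = 15/x_1, MU_x_2 = 1. Tangency: 15/x_1 = p_1/p_2.
So x_1*(p_1,p_2) = 15·p_2/p_1, independent of income; and x_2* = (M − 15·p_2)/p_2.
At the given prices: x_1* = 15·12/13.2 = 13.6364, and x_2* = 10.5.
Expenditure on x_1: 13.2·13.6364 = 180; share = 0.5882.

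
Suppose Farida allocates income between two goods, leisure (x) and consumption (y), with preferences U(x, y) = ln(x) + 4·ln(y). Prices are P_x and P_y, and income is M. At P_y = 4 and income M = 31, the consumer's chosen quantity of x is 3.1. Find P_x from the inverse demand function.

Tangency: MRS = (1/4)·y/x = P_x/P_y.
So P_y·y = 4·P_x·x; combined with the budget, a share 0.2 of income goes to x.
Demand: x*(P_x,P_y,M) = 0.2·M/P_x and y* = 0.8·M/P_y.
Set x* = 3.1 in the demand function and solve for P_x: P_x = 2.

P_x = 2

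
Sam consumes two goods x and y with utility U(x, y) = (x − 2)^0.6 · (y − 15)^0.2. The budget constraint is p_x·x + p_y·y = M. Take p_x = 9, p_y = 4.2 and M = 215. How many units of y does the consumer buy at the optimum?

Let x' = x−2, y' = y−15. MRS = 3·y'/x' = p_x/p_y.
Substituting into the budget: x* = 2 + 0.75·(M − 2·p_x − 15·p_y)/p_x, and y* = 15 + 0.25·(…)/p_y.
Discretionary income = 215 − 2·9 − 15·4.2 = 134; y* = 15 + 0.25·134/4.2 = 22.9762.

y* = 22.9762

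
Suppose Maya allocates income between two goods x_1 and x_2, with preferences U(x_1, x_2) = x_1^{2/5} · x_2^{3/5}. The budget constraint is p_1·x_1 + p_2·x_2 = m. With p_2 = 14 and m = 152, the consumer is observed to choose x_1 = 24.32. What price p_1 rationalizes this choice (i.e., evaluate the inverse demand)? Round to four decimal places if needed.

p_1 = 2.5

MU_x_1/MU_x_2 = (0.4·x_2)/(0.6·x_1); tangency sets this equal to p_1/p_2.
Rearranging, p_2·x_2 = (3/2)·p_1·x_1. Substituting into the budget gives p_1·x_1·(1 + (3/2)) = m.
Demand: x_1*(p_1,p_2,m) = 0.4·m/p_1 and x_2* = 0.6·m/p_2.
Set x_1* = 24.32 in the demand function and solve for p_1: p_1 = 2.5.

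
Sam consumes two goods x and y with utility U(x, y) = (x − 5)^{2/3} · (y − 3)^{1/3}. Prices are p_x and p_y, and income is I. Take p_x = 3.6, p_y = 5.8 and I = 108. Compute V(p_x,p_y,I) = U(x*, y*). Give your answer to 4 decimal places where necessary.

Discretionary income = 108 − 5·3.6 − 3·5.8 = 72.6; x* = 5 + 2/3·72.6/3.6 = 18.4444; y* = 3 + 1/3·72.6/5.8 = 7.1724.
Utility at the optimum: U(18.4444, 7.1724) = 9.1024.

V = 9.1024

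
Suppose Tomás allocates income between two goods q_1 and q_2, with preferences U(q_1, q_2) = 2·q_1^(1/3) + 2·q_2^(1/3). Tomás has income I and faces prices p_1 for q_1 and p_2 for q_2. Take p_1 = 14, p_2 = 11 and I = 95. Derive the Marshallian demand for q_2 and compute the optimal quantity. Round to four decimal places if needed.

MU_q_1 ∝ 2·q_1^(-2/3), MU_q_2 ∝ 2·q_2^(-2/3), so MRS = (q_2/q_1)^(2/3) = p_1/p_2.
Solve for the ratio: q_2/q_1 = [p_1/p_2]^(1.5).
Substitute q_2 = (q_2/q_1)·q_1 into the budget: q_1* = I/(p_1 + p_2·(q_2/q_1)).
Numerically q_2/q_1 = 1.43583, so q_1* = 95/(14 + 11·1.43583) = 3.1885 and q_2* = 1.43583·3.1885 = 4.5782.

q_2* = 4.5782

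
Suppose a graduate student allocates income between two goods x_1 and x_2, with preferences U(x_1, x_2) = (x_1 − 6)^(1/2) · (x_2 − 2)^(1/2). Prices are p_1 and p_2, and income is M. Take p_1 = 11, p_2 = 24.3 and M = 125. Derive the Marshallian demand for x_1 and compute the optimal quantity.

This is Cobb-Douglas in (x_1−6, x_2−2): tangency gives 0.5·p_2·(x_2−2) = 0.5·p_1·(x_1−6).
Substituting into the budget: x_1* = 6 + 0.5·(M − 6·p_1 − 2·p_2)/p_1, and x_2* = 2 + 0.5·(…)/p_2.
Discretionary income = 125 − 6·11 − 2·24.3 = 10.4; x_1* = 6 + 0.5·10.4/11 = 6.4727.

x_1* = 6.4727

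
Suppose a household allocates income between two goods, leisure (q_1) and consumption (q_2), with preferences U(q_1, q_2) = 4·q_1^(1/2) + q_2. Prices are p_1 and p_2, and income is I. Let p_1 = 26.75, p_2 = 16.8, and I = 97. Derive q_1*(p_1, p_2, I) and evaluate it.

q_1* = 1.5777

MU_q_1 = 2/√q_1, MU_q_2 = 1. Tangency: 2/√q_1 = p_1/p_2.
Solve: √q_1 = 2·p_2/p_1, so q_1*(p_1,p_2) = (2·p_2/p_1)², and q_2* = (I − p_1·q_1*)/p_2.
Plugging in: q_1* = (2·16.8/26.75)² = 1.5777.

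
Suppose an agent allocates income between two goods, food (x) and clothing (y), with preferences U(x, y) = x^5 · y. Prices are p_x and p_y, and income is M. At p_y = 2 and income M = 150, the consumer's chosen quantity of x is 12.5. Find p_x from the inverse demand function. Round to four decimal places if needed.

p_x = 10

MU_x/MU_y = (5·y)/(x); tangency sets this equal to p_x/p_y.
So 5·p_y·y = p_x·x; combined with the budget, a share 5/6 of income goes to x.
Demand: x*(p_x,p_y,M) = 5/6·M/p_x and y* = 1/6·M/p_y.
Set x* = 12.5 in the demand function and solve for p_x: p_x = 10.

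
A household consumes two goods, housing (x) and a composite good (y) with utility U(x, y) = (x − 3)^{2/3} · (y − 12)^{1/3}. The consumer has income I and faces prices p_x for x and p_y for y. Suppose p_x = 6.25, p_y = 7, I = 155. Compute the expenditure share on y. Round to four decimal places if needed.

MRS = 2·(y−12)/(x−3). Tangency with p_x/p_y gives y−12 = (1/2)·(p_x/p_y)·(x−3).
After buying the subsistence bundle (3, 12), a share 2/3 of the remaining income goes to x: x* = 3 + 2/3·(I − 3p_x − 12p_y)/p_x.
Discretionary income = 155 − 3·6.25 − 12·7 = 52.25; x* = 3 + 2/3·52.25/6.25 = 8.5733; y* = 12 + 1/3·52.25/7 = 14.4881.
Expenditure on y: 7·14.4881 = 101.4167; share = 0.6543.

share on y = 0.6543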